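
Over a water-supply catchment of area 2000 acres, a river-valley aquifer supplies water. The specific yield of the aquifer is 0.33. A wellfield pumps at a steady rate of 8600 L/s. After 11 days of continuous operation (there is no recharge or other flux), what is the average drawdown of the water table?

A = 2000 acres = 8.094 × 10^6 m²
Q = 8600 L/s = 7.43 × 10^5 m³/d
ΔV = Q × t = 7.43 × 10^5 m³/d × 11 d = 8.173 × 10^6 m³
Δh = ΔV / (Sy × A) = 8.173 × 10^6 / (0.33 × 8.094 × 10^6) = 3.06 m

Δh ≈ 3.06 m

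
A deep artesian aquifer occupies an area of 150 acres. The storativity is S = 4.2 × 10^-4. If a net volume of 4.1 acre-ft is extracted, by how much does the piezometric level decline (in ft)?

Δh ≈ 65.1 ft

A = 150 acres = 6.07 × 10^5 m²
ΔV = 4.1 acre-ft = 5057 m³
Δh = ΔV / (S × A) = 5057 m³ / (4.2 × 10^-4 × 6.07 × 10^5 m²) = 19.84 m
Δh = 19.84 m = 65.08 ft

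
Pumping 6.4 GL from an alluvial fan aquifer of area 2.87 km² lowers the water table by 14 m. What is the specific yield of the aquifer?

Sy ≈ 0.16

A = 2.87 km² = 2.87 × 10^6 m²
ΔV = 6.4 GL = 6.4 × 10^6 m³
Sy = ΔV / (A × Δh) = 6.4 × 10^6 m³ / (2.87 × 10^6 m² × 14 m) = 0.1593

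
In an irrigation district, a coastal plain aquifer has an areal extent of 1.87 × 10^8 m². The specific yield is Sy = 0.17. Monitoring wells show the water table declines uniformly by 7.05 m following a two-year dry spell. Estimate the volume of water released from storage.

ΔV ≈ 2.24 × 10^8 m³

ΔV = Sy × A × Δh = 0.17 × 1.87 × 10^8 m² × 7.05 m = 2.241 × 10^8 m³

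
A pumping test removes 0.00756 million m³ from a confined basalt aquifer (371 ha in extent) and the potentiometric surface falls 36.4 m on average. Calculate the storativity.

S ≈ 5.6 × 10^-5

A = 371 ha = 3.71 × 10^6 m²
ΔV = 0.00756 million m³ = 7560 m³
S = ΔV / (A × Δh) = 7560 m³ / (3.71 × 10^6 m² × 36.4 m) = 5.598 × 10^-5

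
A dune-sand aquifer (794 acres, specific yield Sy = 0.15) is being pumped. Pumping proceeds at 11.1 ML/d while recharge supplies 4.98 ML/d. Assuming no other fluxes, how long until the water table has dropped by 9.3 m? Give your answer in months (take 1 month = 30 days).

A = 794 acres = 3.213 × 10^6 m²
ΔV = Sy × A × Δh = 0.15 × 3.213 × 10^6 × 9.3 = 4.482 × 10^6 m³
Net withdrawal = 11.1 − 4.98 = 6.12 ML/d = 6120 m³/d
t = ΔV / Q = 4.482 × 10^6 m³ / 6120 m³/d = 732.4 d
t = 732.4 d ≈ 24.41 months

t ≈ 24.4 months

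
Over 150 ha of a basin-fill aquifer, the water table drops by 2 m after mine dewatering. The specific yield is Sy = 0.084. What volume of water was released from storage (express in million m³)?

ΔV ≈ 0.252 million m³

A = 150 ha = 1.5 × 10^6 m²
ΔV = Sy × A × Δh = 0.084 × 1.5 × 10^6 m² × 2 m = 2.52 × 10^5 m³
ΔV = 2.52 × 10^5 m³ = 0.252 million m³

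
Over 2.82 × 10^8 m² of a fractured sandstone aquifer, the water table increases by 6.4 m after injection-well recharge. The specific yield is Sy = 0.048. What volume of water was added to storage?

ΔV = Sy × A × Δh = 0.048 × 2.82 × 10^8 m² × 6.4 m = 8.663 × 10^7 m³

ΔV ≈ 8.66 × 10^7 m³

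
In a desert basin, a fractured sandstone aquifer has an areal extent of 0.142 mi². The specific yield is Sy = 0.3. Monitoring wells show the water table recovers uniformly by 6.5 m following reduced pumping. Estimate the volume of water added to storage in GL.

A = 0.142 mi² = 3.678 × 10^5 m²
ΔV = Sy × A × Δh = 0.3 × 3.678 × 10^5 m² × 6.5 m = 7.172 × 10^5 m³
ΔV = 7.172 × 10^5 m³ = 0.7172 GL

ΔV ≈ 0.717 GL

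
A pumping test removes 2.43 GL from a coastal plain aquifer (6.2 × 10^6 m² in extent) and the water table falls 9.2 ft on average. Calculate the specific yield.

Sy ≈ 0.14

Δh = 9.2 ft = 2.804 m
ΔV = 2.43 GL = 2.43 × 10^6 m³
Sy = ΔV / (A × Δh) = 2.43 × 10^6 m³ / (6.2 × 10^6 m² × 2.804 m) = 0.1398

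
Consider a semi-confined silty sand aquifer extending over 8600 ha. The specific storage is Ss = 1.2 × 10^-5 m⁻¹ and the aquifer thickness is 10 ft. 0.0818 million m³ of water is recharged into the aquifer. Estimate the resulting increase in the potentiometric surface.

b = 10 ft = 3.048 m
S = Ss × b = 1.2 × 10^-5 m⁻¹ × 3.048 m = 3.658 × 10^-5
A = 8600 ha = 8.6 × 10^7 m²
ΔV = 0.0818 million m³ = 81800 m³
Δh = ΔV / (S × A) = 81800 m³ / (3.658 × 10^-5 × 8.6 × 10^7 m²) = 26.01 m

Δh ≈ 26 m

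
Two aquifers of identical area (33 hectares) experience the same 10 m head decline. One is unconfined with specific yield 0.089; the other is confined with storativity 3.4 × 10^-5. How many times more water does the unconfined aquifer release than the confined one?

ΔV_u / ΔV_c ≈ 2620

A = 33 hectares = 3.3 × 10^5 m²
Unconfined: ΔV_u = Sy × A × Δh = 0.089 × 3.3 × 10^5 × 10 = 2.937 × 10^5 m³
Confined: ΔV_c = S × A × Δh = 3.4 × 10^-5 × 3.3 × 10^5 × 10 = 112.2 m³
Ratio = ΔV_u / ΔV_c = Sy / S = 0.089 / 3.4 × 10^-5 = 2618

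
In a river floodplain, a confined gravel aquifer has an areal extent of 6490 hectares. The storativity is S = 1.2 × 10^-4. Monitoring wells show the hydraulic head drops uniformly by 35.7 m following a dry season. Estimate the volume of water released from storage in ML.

ΔV ≈ 278 ML

A = 6490 hectares = 6.49 × 10^7 m²
ΔV = S × A × Δh = 1.2 × 10^-4 × 6.49 × 10^7 m² × 35.7 m = 2.78 × 10^5 m³
ΔV = 2.78 × 10^5 m³ = 278 ML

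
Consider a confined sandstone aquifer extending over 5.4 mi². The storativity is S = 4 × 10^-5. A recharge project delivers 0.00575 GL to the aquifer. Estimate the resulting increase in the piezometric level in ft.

Δh ≈ 33.7 ft

A = 5.4 mi² = 1.399 × 10^7 m²
ΔV = 0.00575 GL = 5750 m³
Δh = ΔV / (S × A) = 5750 m³ / (4 × 10^-5 × 1.399 × 10^7 m²) = 10.28 m
Δh = 10.28 m = 33.72 ft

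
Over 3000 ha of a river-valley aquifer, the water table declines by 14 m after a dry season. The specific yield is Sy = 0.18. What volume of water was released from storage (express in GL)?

ΔV ≈ 75.6 GL

A = 3000 ha = 3 × 10^7 m²
ΔV = Sy × A × Δh = 0.18 × 3 × 10^7 m² × 14 m = 7.56 × 10^7 m³
ΔV = 7.56 × 10^7 m³ = 75.6 GL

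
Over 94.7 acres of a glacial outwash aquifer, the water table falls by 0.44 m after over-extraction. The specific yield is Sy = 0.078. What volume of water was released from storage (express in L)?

A = 94.7 acres = 3.832 × 10^5 m²
ΔV = Sy × A × Δh = 0.078 × 3.832 × 10^5 m² × 0.44 m = 13150 m³
ΔV = 13150 m³ = 1.315 × 10^7 L

ΔV ≈ 1.32 × 10^7 L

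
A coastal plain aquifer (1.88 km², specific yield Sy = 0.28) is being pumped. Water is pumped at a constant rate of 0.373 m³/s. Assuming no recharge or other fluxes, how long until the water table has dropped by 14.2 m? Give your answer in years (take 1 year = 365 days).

t ≈ 0.635 years

A = 1.88 km² = 1.88 × 10^6 m²
ΔV = Sy × A × Δh = 0.28 × 1.88 × 10^6 × 14.2 = 7.475 × 10^6 m³
Q = 0.373 m³/s = 32230 m³/d
t = ΔV / Q = 7.475 × 10^6 m³ / 32230 m³/d = 231.9 d
t = 231.9 d ≈ 0.6355 years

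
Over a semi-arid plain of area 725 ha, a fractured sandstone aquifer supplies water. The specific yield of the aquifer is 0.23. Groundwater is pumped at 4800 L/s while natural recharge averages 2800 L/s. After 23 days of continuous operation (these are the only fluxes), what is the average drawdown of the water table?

A = 725 ha = 7.25 × 10^6 m²
Net abstraction = 4800 − 2800 = 2000 L/s
Q_net = 2000 L/s = 1.728 × 10^5 m³/d
ΔV = Q × t = 1.728 × 10^5 m³/d × 23 d = 3.974 × 10^6 m³
Δh = ΔV / (Sy × A) = 3.974 × 10^6 / (0.23 × 7.25 × 10^6) = 2.383 m

Δh ≈ 2.38 m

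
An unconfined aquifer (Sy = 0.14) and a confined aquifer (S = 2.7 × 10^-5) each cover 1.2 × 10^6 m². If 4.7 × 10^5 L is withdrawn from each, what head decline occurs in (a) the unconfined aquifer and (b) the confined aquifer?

ΔV = 4.7 × 10^5 L = 470 m³
Unconfined: Δh_u = ΔV/(Sy·A) = 470/(0.14 × 1.2 × 10^6) = 0.002798 m
Confined: Δh_c = ΔV/(S·A) = 470/(2.7 × 10^-5 × 1.2 × 10^6) = 14.51 m

Δh_u ≈ 0.0028 m; Δh_c ≈ 14.5 m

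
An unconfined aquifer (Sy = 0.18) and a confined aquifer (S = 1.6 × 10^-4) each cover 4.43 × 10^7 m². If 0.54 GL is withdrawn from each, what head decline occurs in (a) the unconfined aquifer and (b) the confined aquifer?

Δh_u ≈ 0.0677 m; Δh_c ≈ 76.2 m

ΔV = 0.54 GL = 5.4 × 10^5 m³
Unconfined: Δh_u = ΔV/(Sy·A) = 5.4 × 10^5/(0.18 × 4.43 × 10^7) = 0.06772 m
Confined: Δh_c = ΔV/(S·A) = 5.4 × 10^5/(1.6 × 10^-4 × 4.43 × 10^7) = 76.19 m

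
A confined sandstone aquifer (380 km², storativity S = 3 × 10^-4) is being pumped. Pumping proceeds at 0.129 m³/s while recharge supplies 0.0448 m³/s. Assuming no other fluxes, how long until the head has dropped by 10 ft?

t ≈ 47.8 days

A = 380 km² = 3.8 × 10^8 m²
Δh = 10 ft = 3.048 m
ΔV = S × A × Δh = 3 × 10^-4 × 3.8 × 10^8 × 3.048 = 3.475 × 10^5 m³
Net withdrawal = 0.129 − 0.0448 = 0.0842 m³/s = 7275 m³/d
t = ΔV / Q = 3.475 × 10^5 m³ / 7275 m³/d = 47.76 d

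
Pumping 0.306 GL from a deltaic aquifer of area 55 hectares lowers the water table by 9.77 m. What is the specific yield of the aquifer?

A = 55 hectares = 5.5 × 10^5 m²
ΔV = 0.306 GL = 3.06 × 10^5 m³
Sy = ΔV / (A × Δh) = 3.06 × 10^5 m³ / (5.5 × 10^5 m² × 9.77 m) = 0.05695

Sy ≈ 0.057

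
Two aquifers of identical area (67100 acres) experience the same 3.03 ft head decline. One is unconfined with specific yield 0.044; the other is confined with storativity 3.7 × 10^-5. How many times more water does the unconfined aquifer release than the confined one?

ΔV_u / ΔV_c ≈ 1190

A = 67100 acres = 2.715 × 10^8 m²
Δh = 3.03 ft = 0.9235 m
Unconfined: ΔV_u = Sy × A × Δh = 0.044 × 2.715 × 10^8 × 0.9235 = 1.103 × 10^7 m³
Confined: ΔV_c = S × A × Δh = 3.7 × 10^-5 × 2.715 × 10^8 × 0.9235 = 9279 m³
Ratio = ΔV_u / ΔV_c = Sy / S = 0.044 / 3.7 × 10^-5 = 1189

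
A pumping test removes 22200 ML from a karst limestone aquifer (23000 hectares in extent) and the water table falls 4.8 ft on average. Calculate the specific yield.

A = 23000 hectares = 2.3 × 10^8 m²
Δh = 4.8 ft = 1.463 m
ΔV = 22200 ML = 2.22 × 10^7 m³
Sy = ΔV / (A × Δh) = 2.22 × 10^7 m³ / (2.3 × 10^8 m² × 1.463 m) = 0.06597

Sy ≈ 0.066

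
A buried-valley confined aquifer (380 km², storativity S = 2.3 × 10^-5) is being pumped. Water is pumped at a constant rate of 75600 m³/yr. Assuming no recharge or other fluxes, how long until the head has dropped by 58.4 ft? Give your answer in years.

t ≈ 2.06 years

A = 380 km² = 3.8 × 10^8 m²
Δh = 58.4 ft = 17.8 m
ΔV = S × A × Δh = 2.3 × 10^-5 × 3.8 × 10^8 × 17.8 = 1.556 × 10^5 m³
Q = 75600 m³/yr = 207.1 m³/d
t = ΔV / Q = 1.556 × 10^5 m³ / 207.1 m³/d = 751.1 d
t = 751.1 d ≈ 2.058 years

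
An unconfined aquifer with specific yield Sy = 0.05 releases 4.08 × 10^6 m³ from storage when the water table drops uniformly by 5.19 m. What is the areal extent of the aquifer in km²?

A = ΔV / (Sy × Δh) = 4.08 × 10^6 / (0.05 × 5.19) = 1.572 × 10^7 m²
A = 1.572 × 10^7 m² = 15.72 km²

A ≈ 15.7 km²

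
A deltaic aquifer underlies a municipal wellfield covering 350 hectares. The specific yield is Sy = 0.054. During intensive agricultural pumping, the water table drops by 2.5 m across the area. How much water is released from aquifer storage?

A = 350 hectares = 3.5 × 10^6 m²
ΔV = Sy × A × Δh = 0.054 × 3.5 × 10^6 m² × 2.5 m = 4.725 × 10^5 m³

ΔV ≈ 4.72 × 10^5 m³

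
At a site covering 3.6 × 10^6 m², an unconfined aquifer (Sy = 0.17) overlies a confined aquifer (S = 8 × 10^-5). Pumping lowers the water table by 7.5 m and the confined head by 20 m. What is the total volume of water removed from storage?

ΔV ≈ 4.6 × 10^6 m³

Unconfined: ΔV_u = Sy × A × Δh_u = 0.17 × 3.6 × 10^6 × 7.5 = 4.59 × 10^6 m³
Confined: ΔV_c = S × A × Δh_c = 8 × 10^-5 × 3.6 × 10^6 × 20 = 5760 m³
Total ΔV = 4.59 × 10^6 + 5760 = 4.596 × 10^6 m³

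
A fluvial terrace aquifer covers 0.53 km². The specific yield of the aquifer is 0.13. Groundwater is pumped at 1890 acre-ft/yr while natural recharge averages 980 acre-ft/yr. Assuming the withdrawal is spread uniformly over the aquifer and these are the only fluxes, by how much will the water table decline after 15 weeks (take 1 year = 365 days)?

A = 0.53 km² = 5.3 × 10^5 m²
Net abstraction = 1890 − 980 = 910 acre-ft/yr
Q_net = 910 acre-ft/yr = 3075 m³/d
t = 15 weeks = 105 d
ΔV = Q × t = 3075 m³/d × 105 d = 3.229 × 10^5 m³
Δh = ΔV / (Sy × A) = 3.229 × 10^5 / (0.13 × 5.3 × 10^5) = 4.687 m

Δh ≈ 4.69 m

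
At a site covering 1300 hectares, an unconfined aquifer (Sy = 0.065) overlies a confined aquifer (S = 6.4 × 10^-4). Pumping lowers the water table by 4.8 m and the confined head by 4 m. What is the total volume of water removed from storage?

ΔV ≈ 4.09 × 10^6 m³

A = 1300 hectares = 1.3 × 10^7 m²
Unconfined: ΔV_u = Sy × A × Δh_u = 0.065 × 1.3 × 10^7 × 4.8 = 4.056 × 10^6 m³
Confined: ΔV_c = S × A × Δh_c = 6.4 × 10^-4 × 1.3 × 10^7 × 4 = 33280 m³
Total ΔV = 4.056 × 10^6 + 33280 = 4.089 × 10^6 m³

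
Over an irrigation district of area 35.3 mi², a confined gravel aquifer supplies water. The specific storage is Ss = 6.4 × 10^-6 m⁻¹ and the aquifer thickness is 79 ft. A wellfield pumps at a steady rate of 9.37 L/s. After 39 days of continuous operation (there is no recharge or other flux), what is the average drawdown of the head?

b = 79 ft = 24.08 m
S = Ss × b = 6.4 × 10^-6 m⁻¹ × 24.08 m = 1.541 × 10^-4
A = 35.3 mi² = 9.143 × 10^7 m²
Q = 9.37 L/s = 809.6 m³/d
ΔV = Q × t = 809.6 m³/d × 39 d = 31570 m³
Δh = ΔV / (S × A) = 31570 / (1.541 × 10^-4 × 9.143 × 10^7) = 2.241 m

Δh ≈ 2.24 m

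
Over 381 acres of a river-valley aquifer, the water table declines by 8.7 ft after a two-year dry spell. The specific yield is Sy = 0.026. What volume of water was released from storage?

A = 381 acres = 1.542 × 10^6 m²
Δh = 8.7 ft = 2.652 m
ΔV = Sy × A × Δh = 0.026 × 1.542 × 10^6 m² × 2.652 m = 1.063 × 10^5 m³

ΔV ≈ 1.06 × 10^5 m³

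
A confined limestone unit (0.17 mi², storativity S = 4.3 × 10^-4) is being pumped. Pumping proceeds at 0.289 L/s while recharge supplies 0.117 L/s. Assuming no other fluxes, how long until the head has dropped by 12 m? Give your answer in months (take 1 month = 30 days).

A = 0.17 mi² = 4.403 × 10^5 m²
ΔV = S × A × Δh = 4.3 × 10^-4 × 4.403 × 10^5 × 12 = 2272 m³
Net withdrawal = 0.289 − 0.117 = 0.172 L/s = 14.86 m³/d
t = ΔV / Q = 2272 m³ / 14.86 m³/d = 152.9 d
t = 152.9 d ≈ 5.096 months

t ≈ 5.1 months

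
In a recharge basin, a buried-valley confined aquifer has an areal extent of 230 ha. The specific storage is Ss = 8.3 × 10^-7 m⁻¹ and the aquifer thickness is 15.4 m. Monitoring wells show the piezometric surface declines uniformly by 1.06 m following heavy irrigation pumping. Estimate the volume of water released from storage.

ΔV ≈ 31.2 m³

S = Ss × b = 8.3 × 10^-7 m⁻¹ × 15.4 m = 1.278 × 10^-5
A = 230 ha = 2.3 × 10^6 m²
ΔV = S × A × Δh = 1.278 × 10^-5 × 2.3 × 10^6 m² × 1.06 m = 31.16 m³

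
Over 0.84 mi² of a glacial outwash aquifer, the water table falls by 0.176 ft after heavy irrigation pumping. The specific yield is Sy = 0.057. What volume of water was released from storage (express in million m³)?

ΔV ≈ 0.00665 million m³

A = 0.84 mi² = 2.176 × 10^6 m²
Δh = 0.176 ft = 0.05364 m
ΔV = Sy × A × Δh = 0.057 × 2.176 × 10^6 m² × 0.05364 m = 6652 m³
ΔV = 6652 m³ = 0.006652 million m³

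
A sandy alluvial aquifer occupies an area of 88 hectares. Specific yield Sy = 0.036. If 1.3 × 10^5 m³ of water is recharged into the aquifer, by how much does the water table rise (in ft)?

Δh ≈ 13.5 ft

A = 88 hectares = 8.8 × 10^5 m²
Δh = ΔV / (Sy × A) = 1.3 × 10^5 m³ / (0.036 × 8.8 × 10^5 m²) = 4.104 m
Δh = 4.104 m = 13.46 ft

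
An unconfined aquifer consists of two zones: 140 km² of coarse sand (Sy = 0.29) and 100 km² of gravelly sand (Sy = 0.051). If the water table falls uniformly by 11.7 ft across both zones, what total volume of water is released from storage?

A₁ = 140 km² = 1.4 × 10^8 m²; A₂ = 100 km² = 1 × 10^8 m²
Δh = 11.7 ft = 3.566 m
ΔV₁ = 0.29 × 1.4 × 10^8 × 3.566 = 1.448 × 10^8 m³
ΔV₂ = 0.051 × 1 × 10^8 × 3.566 = 1.819 × 10^7 m³
ΔV = ΔV₁ + ΔV₂ = 1.63 × 10^8 m³

ΔV ≈ 1.63 × 10^8 m³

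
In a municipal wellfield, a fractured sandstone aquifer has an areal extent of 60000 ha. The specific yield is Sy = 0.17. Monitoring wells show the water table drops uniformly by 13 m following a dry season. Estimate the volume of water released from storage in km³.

A = 60000 ha = 6 × 10^8 m²
ΔV = Sy × A × Δh = 0.17 × 6 × 10^8 m² × 13 m = 1.326 × 10^9 m³
ΔV = 1.326 × 10^9 m³ = 1.326 km³

ΔV ≈ 1.33 km³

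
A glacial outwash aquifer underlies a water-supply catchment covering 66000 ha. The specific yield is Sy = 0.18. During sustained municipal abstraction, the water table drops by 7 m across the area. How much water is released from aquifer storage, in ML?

A = 66000 ha = 6.6 × 10^8 m²
ΔV = Sy × A × Δh = 0.18 × 6.6 × 10^8 m² × 7 m = 8.316 × 10^8 m³
ΔV = 8.316 × 10^8 m³ = 8.316 × 10^5 ML

ΔV ≈ 8.32 × 10^5 ML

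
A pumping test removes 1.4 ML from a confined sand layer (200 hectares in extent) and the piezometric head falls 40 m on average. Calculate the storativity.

S ≈ 1.7 × 10^-5

A = 200 hectares = 2 × 10^6 m²
ΔV = 1.4 ML = 1400 m³
S = ΔV / (A × Δh) = 1400 m³ / (2 × 10^6 m² × 40 m) = 1.75 × 10^-5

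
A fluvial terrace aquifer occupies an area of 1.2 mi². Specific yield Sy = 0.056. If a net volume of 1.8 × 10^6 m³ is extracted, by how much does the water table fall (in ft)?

A = 1.2 mi² = 3.108 × 10^6 m²
Δh = ΔV / (Sy × A) = 1.8 × 10^6 m³ / (0.056 × 3.108 × 10^6 m²) = 10.34 m
Δh = 10.34 m = 33.93 ft

Δh ≈ 33.9 ft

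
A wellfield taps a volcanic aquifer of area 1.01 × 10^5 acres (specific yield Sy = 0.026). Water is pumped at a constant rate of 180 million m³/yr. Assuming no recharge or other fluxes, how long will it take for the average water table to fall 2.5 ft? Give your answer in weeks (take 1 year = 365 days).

t ≈ 2.35 weeks

A = 1.01 × 10^5 acres = 4.087 × 10^8 m²
Δh = 2.5 ft = 0.762 m
ΔV = Sy × A × Δh = 0.026 × 4.087 × 10^8 × 0.762 = 8.098 × 10^6 m³
Q = 180 million m³/yr = 4.932 × 10^5 m³/d
t = ΔV / Q = 8.098 × 10^6 m³ / 4.932 × 10^5 m³/d = 16.42 d
t = 16.42 d ≈ 2.346 weeks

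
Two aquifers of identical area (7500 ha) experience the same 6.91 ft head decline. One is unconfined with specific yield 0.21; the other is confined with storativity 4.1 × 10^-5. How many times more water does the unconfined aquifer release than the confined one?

ΔV_u / ΔV_c ≈ 5120

A = 7500 ha = 7.5 × 10^7 m²
Δh = 6.91 ft = 2.106 m
Unconfined: ΔV_u = Sy × A × Δh = 0.21 × 7.5 × 10^7 × 2.106 = 3.317 × 10^7 m³
Confined: ΔV_c = S × A × Δh = 4.1 × 10^-5 × 7.5 × 10^7 × 2.106 = 6476 m³
Ratio = ΔV_u / ΔV_c = Sy / S = 0.21 / 4.1 × 10^-5 = 5122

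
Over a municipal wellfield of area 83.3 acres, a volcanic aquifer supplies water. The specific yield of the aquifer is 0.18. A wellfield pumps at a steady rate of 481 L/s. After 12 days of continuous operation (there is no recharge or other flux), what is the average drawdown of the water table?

Δh ≈ 8.22 m

A = 83.3 acres = 3.371 × 10^5 m²
Q = 481 L/s = 41560 m³/d
ΔV = Q × t = 41560 m³/d × 12 d = 4.987 × 10^5 m³
Δh = ΔV / (Sy × A) = 4.987 × 10^5 / (0.18 × 3.371 × 10^5) = 8.219 m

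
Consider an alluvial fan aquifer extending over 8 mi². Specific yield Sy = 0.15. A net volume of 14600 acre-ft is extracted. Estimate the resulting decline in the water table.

A = 8 mi² = 2.072 × 10^7 m²
ΔV = 14600 acre-ft = 1.801 × 10^7 m³
Δh = ΔV / (Sy × A) = 1.801 × 10^7 m³ / (0.15 × 2.072 × 10^7 m²) = 5.794 m

Δh ≈ 5.79 m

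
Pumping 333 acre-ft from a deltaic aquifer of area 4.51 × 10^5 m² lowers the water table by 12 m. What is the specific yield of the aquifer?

Sy ≈ 0.076

ΔV = 333 acre-ft = 4.107 × 10^5 m³
Sy = ΔV / (A × Δh) = 4.107 × 10^5 m³ / (4.51 × 10^5 m² × 12 m) = 0.0759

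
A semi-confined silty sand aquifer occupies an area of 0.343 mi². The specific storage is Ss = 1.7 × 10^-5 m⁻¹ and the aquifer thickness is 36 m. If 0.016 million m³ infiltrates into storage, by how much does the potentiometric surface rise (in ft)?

Δh ≈ 96.6 ft

S = Ss × b = 1.7 × 10^-5 m⁻¹ × 36 m = 6.12 × 10^-4
A = 0.343 mi² = 8.884 × 10^5 m²
ΔV = 0.016 million m³ = 16000 m³
Δh = ΔV / (S × A) = 16000 m³ / (6.12 × 10^-4 × 8.884 × 10^5 m²) = 29.43 m
Δh = 29.43 m = 96.55 ft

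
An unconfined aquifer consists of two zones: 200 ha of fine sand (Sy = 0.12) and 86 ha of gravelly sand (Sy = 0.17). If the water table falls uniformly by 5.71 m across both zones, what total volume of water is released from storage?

ΔV ≈ 2.21 × 10^6 m³

A₁ = 200 ha = 2 × 10^6 m²; A₂ = 86 ha = 8.6 × 10^5 m²
ΔV₁ = 0.12 × 2 × 10^6 × 5.71 = 1.37 × 10^6 m³
ΔV₂ = 0.17 × 8.6 × 10^5 × 5.71 = 8.348 × 10^5 m³
ΔV = ΔV₁ + ΔV₂ = 2.205 × 10^6 m³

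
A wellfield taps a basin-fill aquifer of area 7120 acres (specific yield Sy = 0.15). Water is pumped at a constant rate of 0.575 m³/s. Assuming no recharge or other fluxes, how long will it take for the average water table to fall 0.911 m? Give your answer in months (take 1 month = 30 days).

t ≈ 2.64 months

A = 7120 acres = 2.881 × 10^7 m²
ΔV = Sy × A × Δh = 0.15 × 2.881 × 10^7 × 0.911 = 3.937 × 10^6 m³
Q = 0.575 m³/s = 49680 m³/d
t = ΔV / Q = 3.937 × 10^6 m³ / 49680 m³/d = 79.25 d
t = 79.25 d ≈ 2.642 months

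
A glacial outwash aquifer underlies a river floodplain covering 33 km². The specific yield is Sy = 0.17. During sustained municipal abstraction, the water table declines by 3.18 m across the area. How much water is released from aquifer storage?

A = 33 km² = 3.3 × 10^7 m²
ΔV = Sy × A × Δh = 0.17 × 3.3 × 10^7 m² × 3.18 m = 1.784 × 10^7 m³

ΔV ≈ 1.78 × 10^7 m³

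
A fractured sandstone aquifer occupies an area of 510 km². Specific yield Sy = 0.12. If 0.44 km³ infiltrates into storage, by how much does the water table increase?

A = 510 km² = 5.1 × 10^8 m²
ΔV = 0.44 km³ = 4.4 × 10^8 m³
Δh = ΔV / (Sy × A) = 4.4 × 10^8 m³ / (0.12 × 5.1 × 10^8 m²) = 7.19 m

Δh ≈ 7.19 m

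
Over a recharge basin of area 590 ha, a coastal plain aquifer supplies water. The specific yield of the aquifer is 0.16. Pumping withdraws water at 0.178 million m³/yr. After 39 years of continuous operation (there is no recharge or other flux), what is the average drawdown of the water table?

Δh ≈ 7.35 m

A = 590 ha = 5.9 × 10^6 m²
Q = 0.178 million m³/yr = 487.7 m³/d
t = 39 years = 14240 d
ΔV = Q × t = 487.7 m³/d × 14240 d = 6.942 × 10^6 m³
Δh = ΔV / (Sy × A) = 6.942 × 10^6 / (0.16 × 5.9 × 10^6) = 7.354 m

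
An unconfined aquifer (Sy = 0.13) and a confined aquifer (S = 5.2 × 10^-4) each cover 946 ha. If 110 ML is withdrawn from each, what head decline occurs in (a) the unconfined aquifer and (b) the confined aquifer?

Δh_u ≈ 0.0894 m; Δh_c ≈ 22.4 m

A = 946 ha = 9.46 × 10^6 m²
ΔV = 110 ML = 1.1 × 10^5 m³
Unconfined: Δh_u = ΔV/(Sy·A) = 1.1 × 10^5/(0.13 × 9.46 × 10^6) = 0.08945 m
Confined: Δh_c = ΔV/(S·A) = 1.1 × 10^5/(5.2 × 10^-4 × 9.46 × 10^6) = 22.36 m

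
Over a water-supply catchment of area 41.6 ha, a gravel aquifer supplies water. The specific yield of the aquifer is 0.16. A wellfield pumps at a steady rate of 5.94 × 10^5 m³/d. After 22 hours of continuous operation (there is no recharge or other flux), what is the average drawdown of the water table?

Δh ≈ 8.18 m

A = 41.6 ha = 4.16 × 10^5 m²
t = 22 hours = 0.9167 d
ΔV = Q × t = 5.94 × 10^5 m³/d × 0.9167 d = 5.445 × 10^5 m³
Δh = ΔV / (Sy × A) = 5.445 × 10^5 / (0.16 × 4.16 × 10^5) = 8.181 m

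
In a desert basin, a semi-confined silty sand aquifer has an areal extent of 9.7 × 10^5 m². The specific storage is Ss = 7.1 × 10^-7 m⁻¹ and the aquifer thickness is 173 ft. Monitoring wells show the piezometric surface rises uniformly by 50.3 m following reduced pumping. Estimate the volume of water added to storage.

b = 173 ft = 52.73 m
S = Ss × b = 7.1 × 10^-7 m⁻¹ × 52.73 m = 3.744 × 10^-5
ΔV = S × A × Δh = 3.744 × 10^-5 × 9.7 × 10^5 m² × 50.3 m = 1827 m³

ΔV ≈ 1830 m³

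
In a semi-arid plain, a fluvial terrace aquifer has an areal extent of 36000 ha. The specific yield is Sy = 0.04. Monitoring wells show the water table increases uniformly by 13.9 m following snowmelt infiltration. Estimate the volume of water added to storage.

ΔV ≈ 2 × 10^8 m³

A = 36000 ha = 3.6 × 10^8 m²
ΔV = Sy × A × Δh = 0.04 × 3.6 × 10^8 m² × 13.9 m = 2.002 × 10^8 m³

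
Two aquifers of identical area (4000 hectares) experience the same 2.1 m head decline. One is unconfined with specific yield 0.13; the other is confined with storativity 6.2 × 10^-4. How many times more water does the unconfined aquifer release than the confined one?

A = 4000 hectares = 4 × 10^7 m²
Unconfined: ΔV_u = Sy × A × Δh = 0.13 × 4 × 10^7 × 2.1 = 1.092 × 10^7 m³
Confined: ΔV_c = S × A × Δh = 6.2 × 10^-4 × 4 × 10^7 × 2.1 = 52080 m³
Ratio = ΔV_u / ΔV_c = Sy / S = 0.13 / 6.2 × 10^-4 = 209.7

ΔV_u / ΔV_c ≈ 210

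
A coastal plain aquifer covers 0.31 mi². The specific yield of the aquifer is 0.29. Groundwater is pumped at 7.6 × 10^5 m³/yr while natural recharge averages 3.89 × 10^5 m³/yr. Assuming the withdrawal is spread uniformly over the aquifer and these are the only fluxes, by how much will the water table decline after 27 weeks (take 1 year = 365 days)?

A = 0.31 mi² = 8.029 × 10^5 m²
Net abstraction = 7.6 × 10^5 − 3.89 × 10^5 = 3.71 × 10^5 m³/yr
Q_net = 3.71 × 10^5 m³/yr = 1016 m³/d
t = 27 weeks = 189 d
ΔV = Q × t = 1016 m³/d × 189 d = 1.921 × 10^5 m³
Δh = ΔV / (Sy × A) = 1.921 × 10^5 / (0.29 × 8.029 × 10^5) = 0.8251 m

Δh ≈ 0.825 m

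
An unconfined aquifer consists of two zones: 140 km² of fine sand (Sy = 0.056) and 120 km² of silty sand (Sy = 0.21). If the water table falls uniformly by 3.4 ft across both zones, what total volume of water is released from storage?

ΔV ≈ 3.42 × 10^7 m³

A₁ = 140 km² = 1.4 × 10^8 m²; A₂ = 120 km² = 1.2 × 10^8 m²
Δh = 3.4 ft = 1.036 m
ΔV₁ = 0.056 × 1.4 × 10^8 × 1.036 = 8.125 × 10^6 m³
ΔV₂ = 0.21 × 1.2 × 10^8 × 1.036 = 2.612 × 10^7 m³
ΔV = ΔV₁ + ΔV₂ = 3.424 × 10^7 m³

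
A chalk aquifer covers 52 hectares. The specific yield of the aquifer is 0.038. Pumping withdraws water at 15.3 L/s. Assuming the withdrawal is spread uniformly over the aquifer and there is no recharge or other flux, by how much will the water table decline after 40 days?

A = 52 hectares = 5.2 × 10^5 m²
Q = 15.3 L/s = 1322 m³/d
ΔV = Q × t = 1322 m³/d × 40 d = 52880 m³
Δh = ΔV / (Sy × A) = 52880 / (0.038 × 5.2 × 10^5) = 2.676 m

Δh ≈ 2.68 m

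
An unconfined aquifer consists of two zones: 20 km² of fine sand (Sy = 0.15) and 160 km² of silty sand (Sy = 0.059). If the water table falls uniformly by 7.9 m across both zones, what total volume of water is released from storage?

ΔV ≈ 9.83 × 10^7 m³

A₁ = 20 km² = 2 × 10^7 m²; A₂ = 160 km² = 1.6 × 10^8 m²
ΔV₁ = 0.15 × 2 × 10^7 × 7.9 = 2.37 × 10^7 m³
ΔV₂ = 0.059 × 1.6 × 10^8 × 7.9 = 7.458 × 10^7 m³
ΔV = ΔV₁ + ΔV₂ = 9.828 × 10^7 m³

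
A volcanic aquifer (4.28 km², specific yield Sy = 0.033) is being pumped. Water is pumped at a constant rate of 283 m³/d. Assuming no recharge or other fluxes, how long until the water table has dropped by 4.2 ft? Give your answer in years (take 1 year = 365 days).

A = 4.28 km² = 4.28 × 10^6 m²
Δh = 4.2 ft = 1.28 m
ΔV = Sy × A × Δh = 0.033 × 4.28 × 10^6 × 1.28 = 1.808 × 10^5 m³
t = ΔV / Q = 1.808 × 10^5 m³ / 283 m³/d = 638.9 d
t = 638.9 d ≈ 1.75 years

t ≈ 1.75 years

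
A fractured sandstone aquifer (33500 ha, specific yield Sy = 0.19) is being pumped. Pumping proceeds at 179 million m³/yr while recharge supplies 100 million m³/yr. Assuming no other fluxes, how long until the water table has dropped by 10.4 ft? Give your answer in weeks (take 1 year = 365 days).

A = 33500 ha = 3.35 × 10^8 m²
Δh = 10.4 ft = 3.17 m
ΔV = Sy × A × Δh = 0.19 × 3.35 × 10^8 × 3.17 = 2.018 × 10^8 m³
Net withdrawal = 179 − 100 = 79 million m³/yr = 2.164 × 10^5 m³/d
t = ΔV / Q = 2.018 × 10^8 m³ / 2.164 × 10^5 m³/d = 932.2 d
t = 932.2 d ≈ 133.2 weeks

t ≈ 133 weeks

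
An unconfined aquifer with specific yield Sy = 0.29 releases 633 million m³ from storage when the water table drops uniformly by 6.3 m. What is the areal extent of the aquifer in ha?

ΔV = 633 million m³ = 6.33 × 10^8 m³
A = ΔV / (Sy × Δh) = 6.33 × 10^8 / (0.29 × 6.3) = 3.465 × 10^8 m²
A = 3.465 × 10^8 m² = 34650 ha

A ≈ 34600 ha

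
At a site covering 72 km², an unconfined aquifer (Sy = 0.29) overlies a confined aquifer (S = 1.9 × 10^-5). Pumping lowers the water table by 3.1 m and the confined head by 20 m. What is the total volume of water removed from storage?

ΔV ≈ 6.48 × 10^7 m³

A = 72 km² = 7.2 × 10^7 m²
Unconfined: ΔV_u = Sy × A × Δh_u = 0.29 × 7.2 × 10^7 × 3.1 = 6.473 × 10^7 m³
Confined: ΔV_c = S × A × Δh_c = 1.9 × 10^-5 × 7.2 × 10^7 × 20 = 27360 m³
Total ΔV = 6.473 × 10^7 + 27360 = 6.476 × 10^7 m³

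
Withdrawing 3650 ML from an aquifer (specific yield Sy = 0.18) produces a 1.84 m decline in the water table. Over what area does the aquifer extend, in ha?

ΔV = 3650 ML = 3.65 × 10^6 m³
A = ΔV / (Sy × Δh) = 3.65 × 10^6 / (0.18 × 1.84) = 1.102 × 10^7 m²
A = 1.102 × 10^7 m² = 1102 ha

A ≈ 1100 ha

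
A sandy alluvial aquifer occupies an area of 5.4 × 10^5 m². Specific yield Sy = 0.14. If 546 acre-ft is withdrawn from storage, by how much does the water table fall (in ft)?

ΔV = 546 acre-ft = 6.735 × 10^5 m³
Δh = ΔV / (Sy × A) = 6.735 × 10^5 m³ / (0.14 × 5.4 × 10^5 m²) = 8.908 m
Δh = 8.908 m = 29.23 ft

Δh ≈ 29.2 ft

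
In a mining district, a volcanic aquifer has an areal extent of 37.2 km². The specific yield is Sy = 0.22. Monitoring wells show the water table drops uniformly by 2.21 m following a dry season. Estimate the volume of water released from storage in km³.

ΔV ≈ 0.0181 km³

A = 37.2 km² = 3.72 × 10^7 m²
ΔV = Sy × A × Δh = 0.22 × 3.72 × 10^7 m² × 2.21 m = 1.809 × 10^7 m³
ΔV = 1.809 × 10^7 m³ = 0.01809 km³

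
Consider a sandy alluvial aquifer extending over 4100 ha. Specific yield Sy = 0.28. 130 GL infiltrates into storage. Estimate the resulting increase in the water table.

Δh ≈ 11.3 m

A = 4100 ha = 4.1 × 10^7 m²
ΔV = 130 GL = 1.3 × 10^8 m³
Δh = ΔV / (Sy × A) = 1.3 × 10^8 m³ / (0.28 × 4.1 × 10^7 m²) = 11.32 m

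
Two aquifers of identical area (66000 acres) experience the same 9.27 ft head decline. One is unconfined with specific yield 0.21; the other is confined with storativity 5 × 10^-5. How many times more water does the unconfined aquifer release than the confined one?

ΔV_u / ΔV_c ≈ 4200

A = 66000 acres = 2.671 × 10^8 m²
Δh = 9.27 ft = 2.825 m
Unconfined: ΔV_u = Sy × A × Δh = 0.21 × 2.671 × 10^8 × 2.825 = 1.585 × 10^8 m³
Confined: ΔV_c = S × A × Δh = 5 × 10^-5 × 2.671 × 10^8 × 2.825 = 37730 m³
Ratio = ΔV_u / ΔV_c = Sy / S = 0.21 / 5 × 10^-5 = 4200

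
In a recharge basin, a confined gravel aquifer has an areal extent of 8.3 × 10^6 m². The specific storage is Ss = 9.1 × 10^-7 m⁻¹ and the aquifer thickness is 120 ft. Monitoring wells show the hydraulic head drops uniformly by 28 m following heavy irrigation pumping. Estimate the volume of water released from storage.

ΔV ≈ 7740 m³

b = 120 ft = 36.58 m
S = Ss × b = 9.1 × 10^-7 m⁻¹ × 36.58 m = 3.328 × 10^-5
ΔV = S × A × Δh = 3.328 × 10^-5 × 8.3 × 10^6 m² × 28 m = 7735 m³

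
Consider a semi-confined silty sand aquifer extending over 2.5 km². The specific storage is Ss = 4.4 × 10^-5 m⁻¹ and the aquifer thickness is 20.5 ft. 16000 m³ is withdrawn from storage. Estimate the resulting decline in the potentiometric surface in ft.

Δh ≈ 76.4 ft

b = 20.5 ft = 6.248 m
S = Ss × b = 4.4 × 10^-5 m⁻¹ × 6.248 m = 2.749 × 10^-4
A = 2.5 km² = 2.5 × 10^6 m²
Δh = ΔV / (S × A) = 16000 m³ / (2.749 × 10^-4 × 2.5 × 10^6 m²) = 23.28 m
Δh = 23.28 m = 76.37 ft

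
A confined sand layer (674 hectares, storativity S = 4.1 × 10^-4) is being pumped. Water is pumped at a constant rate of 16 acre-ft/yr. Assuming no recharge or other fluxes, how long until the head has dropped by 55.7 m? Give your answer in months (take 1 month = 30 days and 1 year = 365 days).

t ≈ 94.9 months

A = 674 hectares = 6.74 × 10^6 m²
ΔV = S × A × Δh = 4.1 × 10^-4 × 6.74 × 10^6 × 55.7 = 1.539 × 10^5 m³
Q = 16 acre-ft/yr = 54.07 m³/d
t = ΔV / Q = 1.539 × 10^5 m³ / 54.07 m³/d = 2847 d
t = 2847 d ≈ 94.89 months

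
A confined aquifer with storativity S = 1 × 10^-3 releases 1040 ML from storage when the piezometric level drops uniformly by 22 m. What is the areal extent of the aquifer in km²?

ΔV = 1040 ML = 1.04 × 10^6 m³
A = ΔV / (S × Δh) = 1.04 × 10^6 / (0.001 × 22) = 4.727 × 10^7 m²
A = 4.727 × 10^7 m² = 47.27 km²

A ≈ 47.3 km²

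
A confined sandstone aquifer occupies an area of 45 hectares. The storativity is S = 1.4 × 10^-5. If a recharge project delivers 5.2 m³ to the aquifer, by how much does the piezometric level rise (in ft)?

A = 45 hectares = 4.5 × 10^5 m²
Δh = ΔV / (S × A) = 5.2 m³ / (1.4 × 10^-5 × 4.5 × 10^5 m²) = 0.8254 m
Δh = 0.8254 m = 2.708 ft

Δh ≈ 2.71 ft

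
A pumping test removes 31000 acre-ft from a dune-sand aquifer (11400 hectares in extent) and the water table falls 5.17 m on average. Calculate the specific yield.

A = 11400 hectares = 1.14 × 10^8 m²
ΔV = 31000 acre-ft = 3.824 × 10^7 m³
Sy = ΔV / (A × Δh) = 3.824 × 10^7 m³ / (1.14 × 10^8 m² × 5.17 m) = 0.06488

Sy ≈ 0.065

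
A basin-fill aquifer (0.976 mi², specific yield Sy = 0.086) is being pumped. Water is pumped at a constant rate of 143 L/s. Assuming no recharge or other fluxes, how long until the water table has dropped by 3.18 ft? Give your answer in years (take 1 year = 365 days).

t ≈ 0.0467 years

A = 0.976 mi² = 2.528 × 10^6 m²
Δh = 3.18 ft = 0.9693 m
ΔV = Sy × A × Δh = 0.086 × 2.528 × 10^6 × 0.9693 = 2.107 × 10^5 m³
Q = 143 L/s = 12360 m³/d
t = ΔV / Q = 2.107 × 10^5 m³ / 12360 m³/d = 17.05 d
t = 17.05 d ≈ 0.04672 years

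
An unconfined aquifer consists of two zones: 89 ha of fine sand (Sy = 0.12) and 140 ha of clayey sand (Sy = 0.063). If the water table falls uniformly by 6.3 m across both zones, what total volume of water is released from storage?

ΔV ≈ 1.23 × 10^6 m³

A₁ = 89 ha = 8.9 × 10^5 m²; A₂ = 140 ha = 1.4 × 10^6 m²
ΔV₁ = 0.12 × 8.9 × 10^5 × 6.3 = 6.728 × 10^5 m³
ΔV₂ = 0.063 × 1.4 × 10^6 × 6.3 = 5.557 × 10^5 m³
ΔV = ΔV₁ + ΔV₂ = 1.228 × 10^6 m³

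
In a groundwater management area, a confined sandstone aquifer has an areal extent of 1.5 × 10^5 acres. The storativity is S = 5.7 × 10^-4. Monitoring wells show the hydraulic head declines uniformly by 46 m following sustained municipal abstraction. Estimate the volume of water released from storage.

ΔV ≈ 1.59 × 10^7 m³

A = 1.5 × 10^5 acres = 6.07 × 10^8 m²
ΔV = S × A × Δh = 5.7 × 10^-4 × 6.07 × 10^8 m² × 46 m = 1.592 × 10^7 m³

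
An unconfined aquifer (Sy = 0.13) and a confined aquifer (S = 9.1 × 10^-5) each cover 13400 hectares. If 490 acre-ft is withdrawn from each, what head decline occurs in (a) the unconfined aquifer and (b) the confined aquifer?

Δh_u ≈ 0.0347 m; Δh_c ≈ 49.6 m

A = 13400 hectares = 1.34 × 10^8 m²
ΔV = 490 acre-ft = 6.044 × 10^5 m³
Unconfined: Δh_u = ΔV/(Sy·A) = 6.044 × 10^5/(0.13 × 1.34 × 10^8) = 0.0347 m
Confined: Δh_c = ΔV/(S·A) = 6.044 × 10^5/(9.1 × 10^-5 × 1.34 × 10^8) = 49.57 m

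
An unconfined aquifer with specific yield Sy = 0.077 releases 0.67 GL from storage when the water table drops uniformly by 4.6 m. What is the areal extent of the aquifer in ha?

A ≈ 189 ha

ΔV = 0.67 GL = 6.7 × 10^5 m³
A = ΔV / (Sy × Δh) = 6.7 × 10^5 / (0.077 × 4.6) = 1.892 × 10^6 m²
A = 1.892 × 10^6 m² = 189.2 ha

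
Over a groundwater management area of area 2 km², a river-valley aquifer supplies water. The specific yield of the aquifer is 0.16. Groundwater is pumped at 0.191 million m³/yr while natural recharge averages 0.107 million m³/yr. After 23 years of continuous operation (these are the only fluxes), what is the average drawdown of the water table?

A = 2 km² = 2 × 10^6 m²
Net abstraction = 0.191 − 0.107 = 0.084 million m³/yr
Q_net = 0.084 million m³/yr = 230.1 m³/d
t = 23 years = 8395 d
ΔV = Q × t = 230.1 m³/d × 8395 d = 1.932 × 10^6 m³
Δh = ΔV / (Sy × A) = 1.932 × 10^6 / (0.16 × 2 × 10^6) = 6.038 m

Δh ≈ 6.04 m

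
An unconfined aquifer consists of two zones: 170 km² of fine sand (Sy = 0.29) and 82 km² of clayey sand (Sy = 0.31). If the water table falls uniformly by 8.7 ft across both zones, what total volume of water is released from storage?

ΔV ≈ 1.98 × 10^8 m³

A₁ = 170 km² = 1.7 × 10^8 m²; A₂ = 82 km² = 8.2 × 10^7 m²
Δh = 8.7 ft = 2.652 m
ΔV₁ = 0.29 × 1.7 × 10^8 × 2.652 = 1.307 × 10^8 m³
ΔV₂ = 0.31 × 8.2 × 10^7 × 2.652 = 6.741 × 10^7 m³
ΔV = ΔV₁ + ΔV₂ = 1.981 × 10^8 m³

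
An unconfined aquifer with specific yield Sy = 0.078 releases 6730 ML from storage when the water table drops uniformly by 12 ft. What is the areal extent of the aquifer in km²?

Δh = 12 ft = 3.658 m
ΔV = 6730 ML = 6.73 × 10^6 m³
A = ΔV / (Sy × Δh) = 6.73 × 10^6 / (0.078 × 3.658) = 2.359 × 10^7 m²
A = 2.359 × 10^7 m² = 23.59 km²

A ≈ 23.6 km²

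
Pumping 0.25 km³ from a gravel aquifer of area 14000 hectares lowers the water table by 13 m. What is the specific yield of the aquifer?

A = 14000 hectares = 1.4 × 10^8 m²
ΔV = 0.25 km³ = 2.5 × 10^8 m³
Sy = ΔV / (A × Δh) = 2.5 × 10^8 m³ / (1.4 × 10^8 m² × 13 m) = 0.1374

Sy ≈ 0.14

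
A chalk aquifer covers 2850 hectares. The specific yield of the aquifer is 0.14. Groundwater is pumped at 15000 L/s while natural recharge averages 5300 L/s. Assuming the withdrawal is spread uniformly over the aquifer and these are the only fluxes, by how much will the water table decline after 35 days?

A = 2850 hectares = 2.85 × 10^7 m²
Net abstraction = 15000 − 5300 = 9700 L/s
Q_net = 9700 L/s = 8.381 × 10^5 m³/d
ΔV = Q × t = 8.381 × 10^5 m³/d × 35 d = 2.933 × 10^7 m³
Δh = ΔV / (Sy × A) = 2.933 × 10^7 / (0.14 × 2.85 × 10^7) = 7.352 m

Δh ≈ 7.35 m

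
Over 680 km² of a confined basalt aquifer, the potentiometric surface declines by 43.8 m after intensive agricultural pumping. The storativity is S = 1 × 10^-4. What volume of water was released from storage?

ΔV ≈ 2.98 × 10^6 m³

A = 680 km² = 6.8 × 10^8 m²
ΔV = S × A × Δh = 1 × 10^-4 × 6.8 × 10^8 m² × 43.8 m = 2.978 × 10^6 m³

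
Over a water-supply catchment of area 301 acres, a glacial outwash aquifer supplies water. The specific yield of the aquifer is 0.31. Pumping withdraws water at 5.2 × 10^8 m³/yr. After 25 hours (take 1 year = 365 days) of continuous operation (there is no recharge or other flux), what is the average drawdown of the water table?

Δh ≈ 3.93 m

A = 301 acres = 1.218 × 10^6 m²
Q = 5.2 × 10^8 m³/yr = 1.425 × 10^6 m³/d
t = 25 hours = 1.042 d
ΔV = Q × t = 1.425 × 10^6 m³/d × 1.042 d = 1.484 × 10^6 m³
Δh = ΔV / (Sy × A) = 1.484 × 10^6 / (0.31 × 1.218 × 10^6) = 3.93 m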